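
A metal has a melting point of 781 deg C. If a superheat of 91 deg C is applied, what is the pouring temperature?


Formula: T_pour = T_melt + Superheat
T_pour = 781 + 91 = 872 deg C


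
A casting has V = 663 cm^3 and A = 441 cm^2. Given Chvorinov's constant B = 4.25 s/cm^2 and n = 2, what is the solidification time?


Formula: t_s = B * (V/A)^n  (Chvorinov's rule, n=2)
Modulus M = V/A = 663/441 = 1.503401 cm
M^2 = 1.503401^2 = 2.260215 cm^2
t_s = 4.25 * 2.260215 = 9.6059 s

9.6059 s


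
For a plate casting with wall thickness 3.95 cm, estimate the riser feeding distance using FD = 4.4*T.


Formula: FD = 4.4 * T  (riser feeding-distance rule)
FD = 4.4 * 3.95 cm = 17.3800 cm

Answer: 17.3800 cm


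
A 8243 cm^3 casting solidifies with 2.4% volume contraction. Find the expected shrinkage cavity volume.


Formula: V_shrink = V_casting * shrinkage_pct / 100
V_shrink = 8243 cm^3 * 2.4 / 100 = 197.8320 cm^3


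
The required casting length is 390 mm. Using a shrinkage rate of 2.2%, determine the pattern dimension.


Formula: L_pattern = L_casting * (1 + shrinkage_rate/100)
Shrinkage factor = 1 + 2.2/100 = 1.022
L_pattern = 390 mm * 1.022 = 398.5800 mm

Final answer: 398.5800 mm


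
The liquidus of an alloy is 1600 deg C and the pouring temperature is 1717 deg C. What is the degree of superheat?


Formula: Superheat = T_pour - T_melt
Superheat = 1717 - 1600 = 117 deg C


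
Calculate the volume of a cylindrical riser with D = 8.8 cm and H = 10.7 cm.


Formula: V = pi * (D/2)^2 * H  (cylinder volume)
Radius = D/2 = 8.8/2 = 4.4 cm
V = pi * 4.4^2 * 10.7 = 650.7872 cm^3

Final answer: 650.7872 cm^3


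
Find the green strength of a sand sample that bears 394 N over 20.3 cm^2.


Formula: Compressive Strength = Force / Area
Strength = 394 N / 20.3 cm^2 = 19.4089 N/cm^2

Answer: 19.4089 N/cm^2


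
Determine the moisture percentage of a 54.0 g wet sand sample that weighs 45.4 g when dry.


Formula: MC = (W_wet - W_dry) / W_wet * 100
Water mass = 54.0 - 45.4 = 8.6 g
MC = 8.6 / 54.0 * 100 = 15.9259%

Final answer: 15.9259%


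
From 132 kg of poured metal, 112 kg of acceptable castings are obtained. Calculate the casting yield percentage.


Formula: Casting Yield = (W_good / W_total) * 100
Yield = (112 kg / 132 kg) * 100 = 84.8485%

84.8485%


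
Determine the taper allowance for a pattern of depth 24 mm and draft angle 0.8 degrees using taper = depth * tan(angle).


Formula: taper = depth * tan(draft_angle)
tan(0.8 deg) = 0.0139635
taper = 24 mm * 0.0139635 = 0.3351 mm


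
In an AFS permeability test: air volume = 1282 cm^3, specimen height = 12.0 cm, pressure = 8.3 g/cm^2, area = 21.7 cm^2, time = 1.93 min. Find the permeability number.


Formula: Permeability Number P = (V * H) / (p * A * t)
Numerator: V * H = 1282 * 12.0 = 15384.0
Denominator: p * A * t = 8.3 * 21.7 * 1.93 = 347.6123
P = 15384.0 / 347.6123 = 44.2562

44.2562


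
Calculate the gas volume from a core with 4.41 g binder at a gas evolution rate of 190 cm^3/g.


Formula: V_gas = W_binder * gas_evolution_rate
V = 4.41 g * 190 cm^3/g = 837.9000 cm^3

Answer: 837.9000 cm^3


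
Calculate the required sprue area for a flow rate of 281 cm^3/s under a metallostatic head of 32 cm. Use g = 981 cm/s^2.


Formula: v = sqrt(2*g*h), A = Q/v
Velocity: v = sqrt(2 * 981 * 32) = sqrt(62784) = 250.5674 cm/s
Sprue area: A = Q / v = 281 / 250.5674 = 1.1215 cm^2

Final answer: 1.1215 cm^2


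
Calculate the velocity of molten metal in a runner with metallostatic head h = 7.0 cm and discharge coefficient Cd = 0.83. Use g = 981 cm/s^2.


Formula: v = Cd * sqrt(2 * g * h)  (Torricelli with discharge coefficient)
2*g*h = 2 * 981 * 7.0 = 13734.0 cm^2/s^2
sqrt(13734.0) = 117.19215 cm/s
v = 0.83 * 117.19215 = 97.2695 cm/s

97.2695 cm/s


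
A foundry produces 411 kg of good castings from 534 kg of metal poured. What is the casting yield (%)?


Formula: Casting Yield = (W_good / W_total) * 100
Yield = (411 kg / 534 kg) * 100 = 76.9663%

Final answer: 76.9663%


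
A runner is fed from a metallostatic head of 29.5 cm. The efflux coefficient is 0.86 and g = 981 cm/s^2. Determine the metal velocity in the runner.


Formula: v = Cd * sqrt(2 * g * h)  (Torricelli with discharge coefficient)
2*g*h = 2 * 981 * 29.5 = 57879.0 cm^2/s^2
sqrt(57879.0) = 240.58055 cm/s
v = 0.86 * 240.58055 = 206.8993 cm/s

Answer: 206.8993 cm/s


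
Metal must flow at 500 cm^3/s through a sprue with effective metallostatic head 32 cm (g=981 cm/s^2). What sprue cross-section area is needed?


Formula: v = sqrt(2*g*h), A = Q/v
Velocity: v = sqrt(2 * 981 * 32) = sqrt(62784) = 250.5674 cm/s
Sprue area: A = Q / v = 500 / 250.5674 = 1.9955 cm^2

Answer: 1.9955 cm^2


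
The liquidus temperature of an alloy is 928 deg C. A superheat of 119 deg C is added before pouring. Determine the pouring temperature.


Formula: T_pour = T_melt + Superheat
T_pour = 928 + 119 = 1047 deg C

1047 deg C


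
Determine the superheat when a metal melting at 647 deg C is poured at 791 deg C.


Formula: Superheat = T_pour - T_melt
Superheat = 791 - 647 = 144 deg C

Final answer: 144 deg C


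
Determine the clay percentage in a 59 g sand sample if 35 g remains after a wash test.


Formula: Clay% = (W_total - W_washed) / W_total * 100
Clay mass = 59 - 35 = 24 g
Clay% = 24 / 59 * 100 = 40.6780%


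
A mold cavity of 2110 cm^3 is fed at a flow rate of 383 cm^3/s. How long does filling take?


Formula: t_fill = V_mold / Q_flow
t = 2110 cm^3 / 383 cm^3/s = 5.5091 s


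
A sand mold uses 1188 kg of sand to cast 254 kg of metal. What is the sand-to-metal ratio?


Formula: Sand-to-Metal Ratio = W_sand / W_metal
Ratio = 1188 kg / 254 kg = 4.6772


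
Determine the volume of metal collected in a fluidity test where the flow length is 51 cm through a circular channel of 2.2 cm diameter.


Formula: V = pi * (d/2)^2 * L  (cylinder volume)
Radius = 2.2/2 = 1.1 cm
V = pi * 1.1^2 * 51 = 193.8677 cm^3


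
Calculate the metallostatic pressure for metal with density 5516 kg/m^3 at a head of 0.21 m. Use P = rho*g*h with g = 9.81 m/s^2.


Formula: P = rho * g * h
rho * g = 5516 * 9.81 = 54111.96 N/m^3
P = 54111.96 * 0.21 = 11363.5116 Pa

Answer: 11363.5116 Pa


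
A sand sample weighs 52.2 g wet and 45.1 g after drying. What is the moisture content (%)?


Formula: MC = (W_wet - W_dry) / W_wet * 100
Water mass = 52.2 - 45.1 = 7.1 g
MC = 7.1 / 52.2 * 100 = 13.6015%

13.6015%


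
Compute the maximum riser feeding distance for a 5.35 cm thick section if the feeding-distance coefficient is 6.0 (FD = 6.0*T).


Formula: FD = 6.0 * T  (riser feeding-distance rule)
FD = 6.0 * 5.35 cm = 32.1000 cm

32.1000 cm


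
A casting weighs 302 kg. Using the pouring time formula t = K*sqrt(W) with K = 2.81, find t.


Formula: t = K * sqrt(W)
sqrt(W) = sqrt(302) = 17.37815
t = 2.81 * 17.37815 = 48.8326 s

Answer: 48.8326 s


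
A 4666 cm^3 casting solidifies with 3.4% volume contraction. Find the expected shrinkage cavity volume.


Formula: V_shrink = V_casting * shrinkage_pct / 100
V_shrink = 4666 cm^3 * 3.4 / 100 = 158.6440 cm^3

158.6440 cm^3


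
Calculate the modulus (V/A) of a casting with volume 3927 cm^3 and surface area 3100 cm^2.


Formula: Casting Modulus M = V / A
M = 3927 cm^3 / 3100 cm^2 = 1.2668 cm

Final answer: 1.2668 cm


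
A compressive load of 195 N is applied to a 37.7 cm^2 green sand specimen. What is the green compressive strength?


Formula: Compressive Strength = Force / Area
Strength = 195 N / 37.7 cm^2 = 5.1724 N/cm^2

Final answer: 5.1724 N/cm^2


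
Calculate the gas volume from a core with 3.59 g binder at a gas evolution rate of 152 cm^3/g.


Formula: V_gas = W_binder * gas_evolution_rate
V = 3.59 g * 152 cm^3/g = 545.6800 cm^3

545.6800 cm^3


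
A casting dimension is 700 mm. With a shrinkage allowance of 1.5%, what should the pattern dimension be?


Formula: L_pattern = L_casting * (1 + shrinkage_rate/100)
Shrinkage factor = 1 + 1.5/100 = 1.015
L_pattern = 700 mm * 1.015 = 710.5000 mm

710.5000 mm


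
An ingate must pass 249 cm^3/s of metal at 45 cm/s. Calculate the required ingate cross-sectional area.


Formula: A_ingate = Q / v  (continuity equation)
A = 249 cm^3/s / 45 cm/s = 5.5333 cm^2

Final answer: 5.5333 cm^2


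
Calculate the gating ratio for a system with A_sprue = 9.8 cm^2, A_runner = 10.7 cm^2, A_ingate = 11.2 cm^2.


Sprue:Runner:Ingate = 1 : 10.7/9.8 : 11.2/9.8 = 1:1.09:1.14

1:1.09:1.14


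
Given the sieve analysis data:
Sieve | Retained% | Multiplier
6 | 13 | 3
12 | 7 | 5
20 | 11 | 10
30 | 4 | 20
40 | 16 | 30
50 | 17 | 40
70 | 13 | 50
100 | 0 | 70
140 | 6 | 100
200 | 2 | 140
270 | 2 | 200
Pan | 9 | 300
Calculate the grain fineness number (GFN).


Formula: GFN = sum(pct * multiplier) / sum(pct)
sum(pct * multiplier) = 6054
sum(pct) = 100
GFN = 6054 / 100 = 60.54


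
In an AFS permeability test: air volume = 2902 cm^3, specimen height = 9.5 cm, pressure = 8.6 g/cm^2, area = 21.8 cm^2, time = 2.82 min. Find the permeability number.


Formula: Permeability Number P = (V * H) / (p * A * t)
Numerator: V * H = 2902 * 9.5 = 27569.0
Denominator: p * A * t = 8.6 * 21.8 * 2.82 = 528.6936
P = 27569.0 / 528.6936 = 52.1455

Answer: 52.1455


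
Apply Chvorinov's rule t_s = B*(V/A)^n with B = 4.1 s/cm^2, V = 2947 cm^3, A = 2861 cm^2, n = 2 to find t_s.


Formula: t_s = B * (V/A)^n  (Chvorinov's rule, n=2)
Modulus M = V/A = 2947/2861 = 1.030059 cm
M^2 = 1.030059^2 = 1.061022 cm^2
t_s = 4.1 * 1.061022 = 4.3502 s


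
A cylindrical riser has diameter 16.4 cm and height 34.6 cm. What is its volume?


Formula: V = pi * (D/2)^2 * H  (cylinder volume)
Radius = D/2 = 16.4/2 = 8.2 cm
V = pi * 8.2^2 * 34.6 = 7308.9279 cm^3

Answer: 7308.9279 cm^3


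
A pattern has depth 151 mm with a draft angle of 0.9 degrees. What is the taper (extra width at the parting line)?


Formula: taper = depth * tan(draft_angle)
tan(0.9 deg) = 0.0157093
taper = 151 mm * 0.0157093 = 2.3721 mm

Final answer: 2.3721 mm


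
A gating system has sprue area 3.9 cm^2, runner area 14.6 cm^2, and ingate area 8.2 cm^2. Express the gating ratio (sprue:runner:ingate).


Sprue:Runner:Ingate = 1 : 14.6/3.9 : 8.2/3.9 = 1:3.74:2.10

1:3.74:2.10


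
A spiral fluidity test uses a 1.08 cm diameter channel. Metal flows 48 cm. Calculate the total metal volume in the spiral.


Formula: V = pi * (d/2)^2 * L  (cylinder volume)
Radius = 1.08/2 = 0.54 cm
V = pi * 0.54^2 * 48 = 43.9722 cm^3


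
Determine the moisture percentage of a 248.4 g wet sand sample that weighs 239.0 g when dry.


Formula: MC = (W_wet - W_dry) / W_wet * 100
Water mass = 248.4 - 239.0 = 9.4 g
MC = 9.4 / 248.4 * 100 = 3.7842%


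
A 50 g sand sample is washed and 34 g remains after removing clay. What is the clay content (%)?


Formula: Clay% = (W_total - W_washed) / W_total * 100
Clay mass = 50 - 34 = 16 g
Clay% = 16 / 50 * 100 = 32.0000%

32.0000%


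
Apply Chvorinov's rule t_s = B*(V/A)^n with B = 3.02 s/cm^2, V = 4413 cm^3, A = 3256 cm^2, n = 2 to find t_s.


Formula: t_s = B * (V/A)^n  (Chvorinov's rule, n=2)
Modulus M = V/A = 4413/3256 = 1.355344 cm
M^2 = 1.355344^2 = 1.836957 cm^2
t_s = 3.02 * 1.836957 = 5.5476 s


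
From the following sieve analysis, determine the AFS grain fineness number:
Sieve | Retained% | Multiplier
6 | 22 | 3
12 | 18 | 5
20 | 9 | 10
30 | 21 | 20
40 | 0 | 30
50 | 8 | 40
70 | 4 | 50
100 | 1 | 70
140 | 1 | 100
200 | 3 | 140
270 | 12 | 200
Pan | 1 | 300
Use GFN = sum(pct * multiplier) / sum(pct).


Formula: GFN = sum(pct * multiplier) / sum(pct)
sum(pct * multiplier) = 4476
sum(pct) = 100
GFN = 4476 / 100 = 44.76

Answer: 44.76


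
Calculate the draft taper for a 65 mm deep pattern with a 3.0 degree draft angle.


Formula: taper = depth * tan(draft_angle)
tan(3.0 deg) = 0.0524078
taper = 65 mm * 0.0524078 = 3.4065 mm


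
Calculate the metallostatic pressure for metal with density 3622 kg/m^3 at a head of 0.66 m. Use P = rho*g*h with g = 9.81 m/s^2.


Formula: P = rho * g * h
rho * g = 3622 * 9.81 = 35531.82 N/m^3
P = 35531.82 * 0.66 = 23451.0012 Pa

Final answer: 23451.0012 Pa


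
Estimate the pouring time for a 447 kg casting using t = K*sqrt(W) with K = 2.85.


Formula: t = K * sqrt(W)
sqrt(W) = sqrt(447) = 21.14237
t = 2.85 * 21.14237 = 60.2558 s

Answer: 60.2558 s


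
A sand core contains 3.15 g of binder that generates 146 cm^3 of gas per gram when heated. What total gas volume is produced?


Formula: V_gas = W_binder * gas_evolution_rate
V = 3.15 g * 146 cm^3/g = 459.9000 cm^3

Final answer: 459.9000 cm^3


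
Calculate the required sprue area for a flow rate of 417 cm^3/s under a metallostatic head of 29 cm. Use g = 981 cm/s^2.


Formula: v = sqrt(2*g*h), A = Q/v
Velocity: v = sqrt(2 * 981 * 29) = sqrt(56898) = 238.5330 cm/s
Sprue area: A = Q / v = 417 / 238.5330 = 1.7482 cm^2

Final answer: 1.7482 cm^2


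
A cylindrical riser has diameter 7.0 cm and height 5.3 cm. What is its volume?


Formula: V = pi * (D/2)^2 * H  (cylinder volume)
Radius = D/2 = 7.0/2 = 3.5 cm
V = pi * 3.5^2 * 5.3 = 203.9679 cm^3


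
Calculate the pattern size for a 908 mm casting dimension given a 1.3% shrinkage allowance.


Formula: L_pattern = L_casting * (1 + shrinkage_rate/100)
Shrinkage factor = 1 + 1.3/100 = 1.013
L_pattern = 908 mm * 1.013 = 919.8040 mm

Answer: 919.8040 mm


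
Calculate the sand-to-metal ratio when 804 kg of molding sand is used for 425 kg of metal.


Formula: Sand-to-Metal Ratio = W_sand / W_metal
Ratio = 804 kg / 425 kg = 1.8918

Answer: 1.8918


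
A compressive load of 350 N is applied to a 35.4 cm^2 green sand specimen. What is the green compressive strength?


Formula: Compressive Strength = Force / Area
Strength = 350 N / 35.4 cm^2 = 9.8870 N/cm^2

9.8870 N/cm^2


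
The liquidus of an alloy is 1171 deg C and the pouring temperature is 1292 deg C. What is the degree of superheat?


Formula: Superheat = T_pour - T_melt
Superheat = 1292 - 1171 = 121 deg C

Final answer: 121 deg C


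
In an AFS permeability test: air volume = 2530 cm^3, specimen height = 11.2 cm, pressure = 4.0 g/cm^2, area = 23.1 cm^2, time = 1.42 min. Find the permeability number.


Formula: Permeability Number P = (V * H) / (p * A * t)
Numerator: V * H = 2530 * 11.2 = 28336.0
Denominator: p * A * t = 4.0 * 23.1 * 1.42 = 131.208
P = 28336.0 / 131.208 = 215.9624

Answer: 215.9624


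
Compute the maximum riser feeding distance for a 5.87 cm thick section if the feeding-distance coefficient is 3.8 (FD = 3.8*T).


Formula: FD = 3.8 * T  (riser feeding-distance rule)
FD = 3.8 * 5.87 cm = 22.3060 cm

22.3060 cm


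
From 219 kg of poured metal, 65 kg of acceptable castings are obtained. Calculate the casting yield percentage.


Formula: Casting Yield = (W_good / W_total) * 100
Yield = (65 kg / 219 kg) * 100 = 29.6804%


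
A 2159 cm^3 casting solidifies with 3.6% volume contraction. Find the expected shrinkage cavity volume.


Formula: V_shrink = V_casting * shrinkage_pct / 100
V_shrink = 2159 cm^3 * 3.6 / 100 = 77.7240 cm^3


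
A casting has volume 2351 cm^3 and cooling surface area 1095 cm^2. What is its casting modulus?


Formula: Casting Modulus M = V / A
M = 2351 cm^3 / 1095 cm^2 = 2.1470 cm


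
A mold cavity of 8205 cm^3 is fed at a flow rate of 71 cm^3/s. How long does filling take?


Formula: t_fill = V_mold / Q_flow
t = 8205 cm^3 / 71 cm^3/s = 115.5634 s


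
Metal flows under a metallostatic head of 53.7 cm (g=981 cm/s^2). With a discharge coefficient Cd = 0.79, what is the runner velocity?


Formula: v = Cd * sqrt(2 * g * h)  (Torricelli with discharge coefficient)
2*g*h = 2 * 981 * 53.7 = 105359.4 cm^2/s^2
sqrt(105359.4) = 324.59113 cm/s
v = 0.79 * 324.59113 = 256.4270 cm/s


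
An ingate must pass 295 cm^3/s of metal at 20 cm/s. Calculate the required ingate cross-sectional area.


Formula: A_ingate = Q / v  (continuity equation)
A = 295 cm^3/s / 20 cm/s = 14.7500 cm^2

14.7500 cm^2


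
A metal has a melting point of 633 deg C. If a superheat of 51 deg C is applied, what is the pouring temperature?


Formula: T_pour = T_melt + Superheat
T_pour = 633 + 51 = 684 deg C

Final answer: 684 deg C


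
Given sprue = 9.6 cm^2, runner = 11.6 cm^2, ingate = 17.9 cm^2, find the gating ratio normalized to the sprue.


Sprue:Runner:Ingate = 1 : 11.6/9.6 : 17.9/9.6 = 1:1.21:1.86

Final answer: 1:1.21:1.86


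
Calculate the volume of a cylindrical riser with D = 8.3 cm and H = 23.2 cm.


Formula: V = pi * (D/2)^2 * H  (cylinder volume)
Radius = D/2 = 8.3/2 = 4.15 cm
V = pi * 4.15^2 * 23.2 = 1255.2610 cm^3


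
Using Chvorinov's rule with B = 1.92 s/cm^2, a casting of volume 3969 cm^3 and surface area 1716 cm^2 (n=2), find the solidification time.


Formula: t_s = B * (V/A)^n  (Chvorinov's rule, n=2)
Modulus M = V/A = 3969/1716 = 2.312937 cm
M^2 = 2.312937^2 = 5.349678 cm^2
t_s = 1.92 * 5.349678 = 10.2714 s

Final answer: 10.2714 s


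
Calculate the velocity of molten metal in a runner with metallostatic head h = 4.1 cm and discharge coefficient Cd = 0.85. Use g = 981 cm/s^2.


Formula: v = Cd * sqrt(2 * g * h)  (Torricelli with discharge coefficient)
2*g*h = 2 * 981 * 4.1 = 8044.2 cm^2/s^2
sqrt(8044.2) = 89.68946 cm/s
v = 0.85 * 89.68946 = 76.2360 cm/s

Final answer: 76.2360 cm/s


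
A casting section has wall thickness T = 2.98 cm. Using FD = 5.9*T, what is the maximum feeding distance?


Formula: FD = 5.9 * T  (riser feeding-distance rule)
FD = 5.9 * 2.98 cm = 17.5820 cm

17.5820 cm


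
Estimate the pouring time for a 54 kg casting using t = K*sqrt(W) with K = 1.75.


Formula: t = K * sqrt(W)
sqrt(W) = sqrt(54) = 7.34847
t = 1.75 * 7.34847 = 12.8598 s

12.8598 s


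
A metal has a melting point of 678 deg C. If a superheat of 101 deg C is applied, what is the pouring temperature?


Formula: T_pour = T_melt + Superheat
T_pour = 678 + 101 = 779 deg C


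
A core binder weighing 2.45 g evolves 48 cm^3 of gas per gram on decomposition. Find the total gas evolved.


Formula: V_gas = W_binder * gas_evolution_rate
V = 2.45 g * 48 cm^3/g = 117.6000 cm^3

117.6000 cm^3


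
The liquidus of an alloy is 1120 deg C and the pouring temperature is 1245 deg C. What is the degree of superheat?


Formula: Superheat = T_pour - T_melt
Superheat = 1245 - 1120 = 125 deg C

Final answer: 125 deg C


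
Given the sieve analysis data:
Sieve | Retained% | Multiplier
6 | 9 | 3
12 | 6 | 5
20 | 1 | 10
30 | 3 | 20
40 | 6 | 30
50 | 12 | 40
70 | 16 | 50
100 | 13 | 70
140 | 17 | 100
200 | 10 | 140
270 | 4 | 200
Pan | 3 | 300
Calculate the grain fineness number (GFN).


Formula: GFN = sum(pct * multiplier) / sum(pct)
sum(pct * multiplier) = 7297
sum(pct) = 100
GFN = 7297 / 100 = 72.97

72.97


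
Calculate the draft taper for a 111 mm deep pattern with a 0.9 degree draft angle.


Formula: taper = depth * tan(draft_angle)
tan(0.9 deg) = 0.0157093
taper = 111 mm * 0.0157093 = 1.7437 mm

Final answer: 1.7437 mm


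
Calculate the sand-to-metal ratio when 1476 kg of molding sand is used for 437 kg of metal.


Formula: Sand-to-Metal Ratio = W_sand / W_metal
Ratio = 1476 kg / 437 kg = 3.3776

Answer: 3.3776


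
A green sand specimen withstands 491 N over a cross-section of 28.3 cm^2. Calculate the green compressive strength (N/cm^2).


Formula: Compressive Strength = Force / Area
Strength = 491 N / 28.3 cm^2 = 17.3498 N/cm^2


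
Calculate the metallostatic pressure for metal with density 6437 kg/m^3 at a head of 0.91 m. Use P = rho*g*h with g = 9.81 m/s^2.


Formula: P = rho * g * h
rho * g = 6437 * 9.81 = 63146.97 N/m^3
P = 63146.97 * 0.91 = 57463.7427 Pa


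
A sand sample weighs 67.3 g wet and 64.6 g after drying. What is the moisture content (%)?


Formula: MC = (W_wet - W_dry) / W_wet * 100
Water mass = 67.3 - 64.6 = 2.7 g
MC = 2.7 / 67.3 * 100 = 4.0119%

Answer: 4.0119%


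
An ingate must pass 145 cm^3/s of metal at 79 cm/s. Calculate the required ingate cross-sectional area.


Formula: A_ingate = Q / v  (continuity equation)
A = 145 cm^3/s / 79 cm/s = 1.8354 cm^2

1.8354 cm^2


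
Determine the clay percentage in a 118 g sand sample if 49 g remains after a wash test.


Formula: Clay% = (W_total - W_washed) / W_total * 100
Clay mass = 118 - 49 = 69 g
Clay% = 69 / 118 * 100 = 58.4746%

Final answer: 58.4746%


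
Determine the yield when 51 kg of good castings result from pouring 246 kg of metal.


Formula: Casting Yield = (W_good / W_total) * 100
Yield = (51 kg / 246 kg) * 100 = 20.7317%


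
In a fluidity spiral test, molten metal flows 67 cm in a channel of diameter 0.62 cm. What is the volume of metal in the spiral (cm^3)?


Formula: V = pi * (d/2)^2 * L  (cylinder volume)
Radius = 0.62/2 = 0.31 cm
V = pi * 0.31^2 * 67 = 20.2278 cm^3

Answer: 20.2278 cm^3


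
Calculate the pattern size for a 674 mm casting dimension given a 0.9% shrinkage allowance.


Formula: L_pattern = L_casting * (1 + shrinkage_rate/100)
Shrinkage factor = 1 + 0.9/100 = 1.009
L_pattern = 674 mm * 1.009 = 680.0660 mm


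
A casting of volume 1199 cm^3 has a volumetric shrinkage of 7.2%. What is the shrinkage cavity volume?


Formula: V_shrink = V_casting * shrinkage_pct / 100
V_shrink = 1199 cm^3 * 7.2 / 100 = 86.3280 cm^3


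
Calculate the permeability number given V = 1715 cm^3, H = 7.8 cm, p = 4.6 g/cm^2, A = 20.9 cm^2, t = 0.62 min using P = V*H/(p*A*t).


Formula: Permeability Number P = (V * H) / (p * A * t)
Numerator: V * H = 1715 * 7.8 = 13377.0
Denominator: p * A * t = 4.6 * 20.9 * 0.62 = 59.6068
P = 13377.0 / 59.6068 = 224.4207

Answer: 224.4207


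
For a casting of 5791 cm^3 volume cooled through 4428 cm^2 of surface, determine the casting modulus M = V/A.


Formula: Casting Modulus M = V / A
M = 5791 cm^3 / 4428 cm^2 = 1.3078 cm

Answer: 1.3078 cm


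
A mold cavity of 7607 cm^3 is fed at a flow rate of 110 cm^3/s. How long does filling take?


Formula: t_fill = V_mold / Q_flow
t = 7607 cm^3 / 110 cm^3/s = 69.1545 s

69.1545 s


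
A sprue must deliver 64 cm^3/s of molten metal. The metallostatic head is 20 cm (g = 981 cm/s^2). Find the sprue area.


Formula: v = sqrt(2*g*h), A = Q/v
Velocity: v = sqrt(2 * 981 * 20) = sqrt(39240) = 198.0909 cm/s
Sprue area: A = Q / v = 64 / 198.0909 = 0.3231 cm^2


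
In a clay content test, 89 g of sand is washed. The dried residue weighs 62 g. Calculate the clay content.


Formula: Clay% = (W_total - W_washed) / W_total * 100
Clay mass = 89 - 62 = 27 g
Clay% = 27 / 89 * 100 = 30.3371%

30.3371%


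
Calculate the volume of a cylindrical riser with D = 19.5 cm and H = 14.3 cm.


Formula: V = pi * (D/2)^2 * H  (cylinder volume)
Radius = D/2 = 19.5/2 = 9.75 cm
V = pi * 9.75^2 * 14.3 = 4270.6614 cm^3

4270.6614 cm^3


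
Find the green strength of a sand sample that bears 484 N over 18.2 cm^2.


Formula: Compressive Strength = Force / Area
Strength = 484 N / 18.2 cm^2 = 26.5934 N/cm^2

Answer: 26.5934 N/cm^2


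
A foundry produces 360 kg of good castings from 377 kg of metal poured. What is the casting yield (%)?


Formula: Casting Yield = (W_good / W_total) * 100
Yield = (360 kg / 377 kg) * 100 = 95.4907%

Final answer: 95.4907%


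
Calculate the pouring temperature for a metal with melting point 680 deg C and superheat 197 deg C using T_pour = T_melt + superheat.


Formula: T_pour = T_melt + Superheat
T_pour = 680 + 197 = 877 deg C


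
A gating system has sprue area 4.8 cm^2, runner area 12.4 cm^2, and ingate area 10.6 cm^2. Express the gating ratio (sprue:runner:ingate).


Sprue:Runner:Ingate = 1 : 12.4/4.8 : 10.6/4.8 = 1:2.58:2.21


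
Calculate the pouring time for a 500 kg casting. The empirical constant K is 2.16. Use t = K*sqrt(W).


Formula: t = K * sqrt(W)
sqrt(W) = sqrt(500) = 22.36068
t = 2.16 * 22.36068 = 48.2991 s

Answer: 48.2991 s


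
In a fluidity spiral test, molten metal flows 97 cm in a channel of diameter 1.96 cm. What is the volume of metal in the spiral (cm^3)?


Formula: V = pi * (d/2)^2 * L  (cylinder volume)
Radius = 1.96/2 = 0.98 cm
V = pi * 0.98^2 * 97 = 292.6670 cm^3


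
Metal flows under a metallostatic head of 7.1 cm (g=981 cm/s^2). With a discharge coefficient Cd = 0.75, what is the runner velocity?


Formula: v = Cd * sqrt(2 * g * h)  (Torricelli with discharge coefficient)
2*g*h = 2 * 981 * 7.1 = 13930.2 cm^2/s^2
sqrt(13930.2) = 118.02627 cm/s
v = 0.75 * 118.02627 = 88.5197 cm/s

88.5197 cm/s


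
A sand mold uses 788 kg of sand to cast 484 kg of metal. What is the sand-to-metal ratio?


Formula: Sand-to-Metal Ratio = W_sand / W_metal
Ratio = 788 kg / 484 kg = 1.6281

Answer: 1.6281


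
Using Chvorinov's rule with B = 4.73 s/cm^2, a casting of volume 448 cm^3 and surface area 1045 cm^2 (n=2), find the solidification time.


Formula: t_s = B * (V/A)^n  (Chvorinov's rule, n=2)
Modulus M = V/A = 448/1045 = 0.428708 cm
M^2 = 0.428708^2 = 0.183791 cm^2
t_s = 4.73 * 0.183791 = 0.8693 s

Answer: 0.8693 s


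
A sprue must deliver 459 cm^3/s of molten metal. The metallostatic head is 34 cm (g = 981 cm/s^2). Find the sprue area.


Formula: v = sqrt(2*g*h), A = Q/v
Velocity: v = sqrt(2 * 981 * 34) = sqrt(66708) = 258.2789 cm/s
Sprue area: A = Q / v = 459 / 258.2789 = 1.7771 cm^2

Answer: 1.7771 cm^2


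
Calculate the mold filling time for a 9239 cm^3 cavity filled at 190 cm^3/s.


Formula: t_fill = V_mold / Q_flow
t = 9239 cm^3 / 190 cm^3/s = 48.6263 s

Answer: 48.6263 s


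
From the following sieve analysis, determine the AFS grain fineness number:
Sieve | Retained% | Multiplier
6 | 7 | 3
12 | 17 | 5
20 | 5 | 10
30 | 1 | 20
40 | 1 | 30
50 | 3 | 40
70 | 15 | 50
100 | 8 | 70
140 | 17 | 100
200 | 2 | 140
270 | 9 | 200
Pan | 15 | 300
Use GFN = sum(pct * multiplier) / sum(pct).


Formula: GFN = sum(pct * multiplier) / sum(pct)
sum(pct * multiplier) = 9916
sum(pct) = 100
GFN = 9916 / 100 = 99.16

Final answer: 99.16


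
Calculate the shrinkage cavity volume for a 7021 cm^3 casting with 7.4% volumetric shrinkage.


Formula: V_shrink = V_casting * shrinkage_pct / 100
V_shrink = 7021 cm^3 * 7.4 / 100 = 519.5540 cm^3

Answer: 519.5540 cm^3


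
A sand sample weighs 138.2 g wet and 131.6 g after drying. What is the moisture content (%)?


Formula: MC = (W_wet - W_dry) / W_wet * 100
Water mass = 138.2 - 131.6 = 6.6 g
MC = 6.6 / 138.2 * 100 = 4.7757%

Answer: 4.7757%


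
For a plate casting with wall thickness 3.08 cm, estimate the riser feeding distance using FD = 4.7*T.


Formula: FD = 4.7 * T  (riser feeding-distance rule)
FD = 4.7 * 3.08 cm = 14.4760 cm

Answer: 14.4760 cm


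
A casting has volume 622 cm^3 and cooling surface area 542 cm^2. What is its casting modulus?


Formula: Casting Modulus M = V / A
M = 622 cm^3 / 542 cm^2 = 1.1476 cm

Final answer: 1.1476 cm


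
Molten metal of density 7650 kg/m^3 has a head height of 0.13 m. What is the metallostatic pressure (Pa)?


Formula: P = rho * g * h
rho * g = 7650 * 9.81 = 75046.5 N/m^3
P = 75046.5 * 0.13 = 9756.0450 Pa

Final answer: 9756.0450 Pa


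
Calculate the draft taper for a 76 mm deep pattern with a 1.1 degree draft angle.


Formula: taper = depth * tan(draft_angle)
tan(1.1 deg) = 0.0192010
taper = 76 mm * 0.0192010 = 1.4593 mm

Final answer: 1.4593 mm


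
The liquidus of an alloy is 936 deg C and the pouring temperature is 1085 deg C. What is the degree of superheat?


Formula: Superheat = T_pour - T_melt
Superheat = 1085 - 936 = 149 deg C

Final answer: 149 deg C


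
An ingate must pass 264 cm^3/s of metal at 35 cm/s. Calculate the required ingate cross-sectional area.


Formula: A_ingate = Q / v  (continuity equation)
A = 264 cm^3/s / 35 cm/s = 7.5429 cm^2

Final answer: 7.5429 cm^2


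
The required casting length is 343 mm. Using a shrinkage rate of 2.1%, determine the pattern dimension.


Formula: L_pattern = L_casting * (1 + shrinkage_rate/100)
Shrinkage factor = 1 + 2.1/100 = 1.021
L_pattern = 343 mm * 1.021 = 350.2030 mm

350.2030 mm


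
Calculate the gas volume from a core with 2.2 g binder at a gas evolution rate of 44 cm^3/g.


Formula: V_gas = W_binder * gas_evolution_rate
V = 2.2 g * 44 cm^3/g = 96.8000 cm^3

96.8000 cm^3


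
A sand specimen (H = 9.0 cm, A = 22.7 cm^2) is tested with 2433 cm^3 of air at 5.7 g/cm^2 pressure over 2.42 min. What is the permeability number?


Formula: Permeability Number P = (V * H) / (p * A * t)
Numerator: V * H = 2433 * 9.0 = 21897.0
Denominator: p * A * t = 5.7 * 22.7 * 2.42 = 313.1238
P = 21897.0 / 313.1238 = 69.9308


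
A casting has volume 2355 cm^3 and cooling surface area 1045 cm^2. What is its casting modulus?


Formula: Casting Modulus M = V / A
M = 2355 cm^3 / 1045 cm^2 = 2.2536 cm

2.2536 cm


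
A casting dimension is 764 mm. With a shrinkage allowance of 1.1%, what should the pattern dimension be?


Formula: L_pattern = L_casting * (1 + shrinkage_rate/100)
Shrinkage factor = 1 + 1.1/100 = 1.011
L_pattern = 764 mm * 1.011 = 772.4040 mm


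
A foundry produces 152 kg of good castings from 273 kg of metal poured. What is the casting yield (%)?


Formula: Casting Yield = (W_good / W_total) * 100
Yield = (152 kg / 273 kg) * 100 = 55.6777%

Final answer: 55.6777%


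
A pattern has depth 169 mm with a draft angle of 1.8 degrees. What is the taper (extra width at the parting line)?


Formula: taper = depth * tan(draft_angle)
tan(1.8 deg) = 0.0314263
taper = 169 mm * 0.0314263 = 5.3110 mm


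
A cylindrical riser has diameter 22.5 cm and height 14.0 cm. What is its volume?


Formula: V = pi * (D/2)^2 * H  (cylinder volume)
Radius = D/2 = 22.5/2 = 11.25 cm
V = pi * 11.25^2 * 14.0 = 5566.5095 cm^3

Answer: 5566.5095 cm^3


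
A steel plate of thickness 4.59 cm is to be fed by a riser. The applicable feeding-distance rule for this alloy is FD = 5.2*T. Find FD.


Formula: FD = 5.2 * T  (riser feeding-distance rule)
FD = 5.2 * 4.59 cm = 23.8680 cm

23.8680 cm


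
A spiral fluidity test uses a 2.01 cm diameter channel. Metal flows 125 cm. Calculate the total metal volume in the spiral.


Formula: V = pi * (d/2)^2 * L  (cylinder volume)
Radius = 2.01/2 = 1.005 cm
V = pi * 1.005^2 * 125 = 396.6359 cm^3

Final answer: 396.6359 cm^3


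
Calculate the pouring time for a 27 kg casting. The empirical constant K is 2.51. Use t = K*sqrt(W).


Formula: t = K * sqrt(W)
sqrt(W) = sqrt(27) = 5.19615
t = 2.51 * 5.19615 = 13.0423 s


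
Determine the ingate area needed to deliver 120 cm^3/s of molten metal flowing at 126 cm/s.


Formula: A_ingate = Q / v  (continuity equation)
A = 120 cm^3/s / 126 cm/s = 0.9524 cm^2


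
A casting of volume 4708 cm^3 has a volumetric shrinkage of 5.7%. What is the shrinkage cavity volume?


Formula: V_shrink = V_casting * shrinkage_pct / 100
V_shrink = 4708 cm^3 * 5.7 / 100 = 268.3560 cm^3


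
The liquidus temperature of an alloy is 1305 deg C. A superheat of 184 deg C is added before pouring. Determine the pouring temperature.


Formula: T_pour = T_melt + Superheat
T_pour = 1305 + 184 = 1489 deg C


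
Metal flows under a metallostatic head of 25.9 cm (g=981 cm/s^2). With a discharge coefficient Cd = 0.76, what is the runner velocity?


Formula: v = Cd * sqrt(2 * g * h)  (Torricelli with discharge coefficient)
2*g*h = 2 * 981 * 25.9 = 50815.8 cm^2/s^2
sqrt(50815.8) = 225.42360 cm/s
v = 0.76 * 225.42360 = 171.3219 cm/s

Final answer: 171.3219 cm/s


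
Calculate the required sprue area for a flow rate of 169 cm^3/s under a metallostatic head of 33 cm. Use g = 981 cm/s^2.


Formula: v = sqrt(2*g*h), A = Q/v
Velocity: v = sqrt(2 * 981 * 33) = sqrt(64746) = 254.4524 cm/s
Sprue area: A = Q / v = 169 / 254.4524 = 0.6642 cm^2


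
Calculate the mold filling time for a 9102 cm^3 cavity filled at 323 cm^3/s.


Formula: t_fill = V_mold / Q_flow
t = 9102 cm^3 / 323 cm^3/s = 28.1796 s

Final answer: 28.1796 s


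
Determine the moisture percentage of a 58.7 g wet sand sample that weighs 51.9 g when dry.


Formula: MC = (W_wet - W_dry) / W_wet * 100
Water mass = 58.7 - 51.9 = 6.8 g
MC = 6.8 / 58.7 * 100 = 11.5843%


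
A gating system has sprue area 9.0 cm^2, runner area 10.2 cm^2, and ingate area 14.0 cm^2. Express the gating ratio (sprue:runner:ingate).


Sprue:Runner:Ingate = 1 : 10.2/9.0 : 14.0/9.0 = 1:1.13:1.56

Answer: 1:1.13:1.56


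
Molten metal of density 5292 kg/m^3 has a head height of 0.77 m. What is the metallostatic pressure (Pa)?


Formula: P = rho * g * h
rho * g = 5292 * 9.81 = 51914.52 N/m^3
P = 51914.52 * 0.77 = 39974.1804 Pa

Final answer: 39974.1804 Pa


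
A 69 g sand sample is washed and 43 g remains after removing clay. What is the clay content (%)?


Formula: Clay% = (W_total - W_washed) / W_total * 100
Clay mass = 69 - 43 = 26 g
Clay% = 26 / 69 * 100 = 37.6812%


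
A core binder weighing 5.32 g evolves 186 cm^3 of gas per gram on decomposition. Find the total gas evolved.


Formula: V_gas = W_binder * gas_evolution_rate
V = 5.32 g * 186 cm^3/g = 989.5200 cm^3

Final answer: 989.5200 cm^3


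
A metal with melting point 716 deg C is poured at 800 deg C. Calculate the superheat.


Formula: Superheat = T_pour - T_melt
Superheat = 800 - 716 = 84 deg C

Answer: 84 deg C


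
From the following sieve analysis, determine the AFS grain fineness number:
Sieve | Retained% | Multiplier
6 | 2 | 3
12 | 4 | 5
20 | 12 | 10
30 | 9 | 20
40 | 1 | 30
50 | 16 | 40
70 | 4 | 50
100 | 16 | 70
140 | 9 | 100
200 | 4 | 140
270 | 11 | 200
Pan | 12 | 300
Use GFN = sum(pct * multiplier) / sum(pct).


Formula: GFN = sum(pct * multiplier) / sum(pct)
sum(pct * multiplier) = 9576
sum(pct) = 100
GFN = 9576 / 100 = 95.76

95.76


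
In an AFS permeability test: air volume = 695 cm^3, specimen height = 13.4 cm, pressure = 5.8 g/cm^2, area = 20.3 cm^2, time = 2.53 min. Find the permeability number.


Formula: Permeability Number P = (V * H) / (p * A * t)
Numerator: V * H = 695 * 13.4 = 9313.0
Denominator: p * A * t = 5.8 * 20.3 * 2.53 = 297.8822
P = 9313.0 / 297.8822 = 31.2640

31.2640


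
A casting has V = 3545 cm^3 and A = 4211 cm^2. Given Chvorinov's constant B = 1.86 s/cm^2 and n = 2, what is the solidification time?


Formula: t_s = B * (V/A)^n  (Chvorinov's rule, n=2)
Modulus M = V/A = 3545/4211 = 0.841843 cm
M^2 = 0.841843^2 = 0.708700 cm^2
t_s = 1.86 * 0.708700 = 1.3182 s

1.3182 s


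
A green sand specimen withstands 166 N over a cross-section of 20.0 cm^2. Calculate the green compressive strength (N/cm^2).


Formula: Compressive Strength = Force / Area
Strength = 166 N / 20.0 cm^2 = 8.3000 N/cm^2

8.3000 N/cm^2


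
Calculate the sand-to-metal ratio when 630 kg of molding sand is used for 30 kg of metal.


Formula: Sand-to-Metal Ratio = W_sand / W_metal
Ratio = 630 kg / 30 kg = 21.0000

21.0000


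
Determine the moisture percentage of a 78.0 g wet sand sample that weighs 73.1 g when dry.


Formula: MC = (W_wet - W_dry) / W_wet * 100
Water mass = 78.0 - 73.1 = 4.9 g
MC = 4.9 / 78.0 * 100 = 6.2821%

Final answer: 6.2821%


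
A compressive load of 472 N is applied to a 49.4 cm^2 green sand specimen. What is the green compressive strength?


Formula: Compressive Strength = Force / Area
Strength = 472 N / 49.4 cm^2 = 9.5547 N/cm^2


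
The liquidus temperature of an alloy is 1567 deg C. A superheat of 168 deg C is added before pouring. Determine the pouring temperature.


Formula: T_pour = T_melt + Superheat
T_pour = 1567 + 168 = 1735 deg C

Answer: 1735 deg C


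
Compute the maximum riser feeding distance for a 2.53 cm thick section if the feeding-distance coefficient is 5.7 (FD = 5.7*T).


Formula: FD = 5.7 * T  (riser feeding-distance rule)
FD = 5.7 * 2.53 cm = 14.4210 cm


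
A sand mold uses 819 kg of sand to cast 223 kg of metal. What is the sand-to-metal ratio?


Formula: Sand-to-Metal Ratio = W_sand / W_metal
Ratio = 819 kg / 223 kg = 3.6726

Answer: 3.6726


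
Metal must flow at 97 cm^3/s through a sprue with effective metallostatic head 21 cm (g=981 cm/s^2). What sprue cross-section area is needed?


Formula: v = sqrt(2*g*h), A = Q/v
Velocity: v = sqrt(2 * 981 * 21) = sqrt(41202) = 202.9828 cm/s
Sprue area: A = Q / v = 97 / 202.9828 = 0.4779 cm^2

Final answer: 0.4779 cm^2


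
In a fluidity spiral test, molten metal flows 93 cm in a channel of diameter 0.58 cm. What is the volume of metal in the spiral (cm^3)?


Formula: V = pi * (d/2)^2 * L  (cylinder volume)
Radius = 0.58/2 = 0.29 cm
V = pi * 0.29^2 * 93 = 24.5713 cm^3

Answer: 24.5713 cm^3


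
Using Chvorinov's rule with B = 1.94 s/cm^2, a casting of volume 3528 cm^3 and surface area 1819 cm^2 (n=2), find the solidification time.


Formula: t_s = B * (V/A)^n  (Chvorinov's rule, n=2)
Modulus M = V/A = 3528/1819 = 1.939527 cm
M^2 = 1.939527^2 = 3.761765 cm^2
t_s = 1.94 * 3.761765 = 7.2978 s


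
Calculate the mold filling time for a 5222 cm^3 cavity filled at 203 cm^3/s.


Formula: t_fill = V_mold / Q_flow
t = 5222 cm^3 / 203 cm^3/s = 25.7241 s

Final answer: 25.7241 s


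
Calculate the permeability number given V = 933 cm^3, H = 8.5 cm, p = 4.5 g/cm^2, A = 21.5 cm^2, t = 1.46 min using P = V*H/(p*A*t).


Formula: Permeability Number P = (V * H) / (p * A * t)
Numerator: V * H = 933 * 8.5 = 7930.5
Denominator: p * A * t = 4.5 * 21.5 * 1.46 = 141.255
P = 7930.5 / 141.255 = 56.1431

Answer: 56.1431


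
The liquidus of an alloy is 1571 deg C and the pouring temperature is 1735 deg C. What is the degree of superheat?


Formula: Superheat = T_pour - T_melt
Superheat = 1735 - 1571 = 164 deg C


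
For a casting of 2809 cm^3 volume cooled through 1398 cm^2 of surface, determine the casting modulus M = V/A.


Formula: Casting Modulus M = V / A
M = 2809 cm^3 / 1398 cm^2 = 2.0093 cm

Final answer: 2.0093 cm


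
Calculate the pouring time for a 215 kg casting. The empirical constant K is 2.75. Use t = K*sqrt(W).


Formula: t = K * sqrt(W)
sqrt(W) = sqrt(215) = 14.66288
t = 2.75 * 14.66288 = 40.3229 s

40.3229 s


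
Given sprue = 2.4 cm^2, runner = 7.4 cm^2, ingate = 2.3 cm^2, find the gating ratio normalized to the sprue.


Sprue:Runner:Ingate = 1 : 7.4/2.4 : 2.3/2.4 = 1:3.08:0.96

Answer: 1:3.08:0.96


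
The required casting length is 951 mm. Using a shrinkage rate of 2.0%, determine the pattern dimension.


Formula: L_pattern = L_casting * (1 + shrinkage_rate/100)
Shrinkage factor = 1 + 2.0/100 = 1.02
L_pattern = 951 mm * 1.02 = 970.0200 mm

970.0200 mm


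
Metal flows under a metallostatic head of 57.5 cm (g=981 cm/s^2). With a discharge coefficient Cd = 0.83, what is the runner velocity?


Formula: v = Cd * sqrt(2 * g * h)  (Torricelli with discharge coefficient)
2*g*h = 2 * 981 * 57.5 = 112815.0 cm^2/s^2
sqrt(112815.0) = 335.87944 cm/s
v = 0.83 * 335.87944 = 278.7799 cm/s

Answer: 278.7799 cm/s


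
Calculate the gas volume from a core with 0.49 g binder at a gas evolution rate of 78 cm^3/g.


Formula: V_gas = W_binder * gas_evolution_rate
V = 0.49 g * 78 cm^3/g = 38.2200 cm^3


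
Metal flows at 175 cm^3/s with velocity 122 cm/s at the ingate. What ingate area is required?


Formula: A_ingate = Q / v  (continuity equation)
A = 175 cm^3/s / 122 cm/s = 1.4344 cm^2

Answer: 1.4344 cm^2


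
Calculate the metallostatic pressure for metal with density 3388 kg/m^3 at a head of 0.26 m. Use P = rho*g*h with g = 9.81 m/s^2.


Formula: P = rho * g * h
rho * g = 3388 * 9.81 = 33236.28 N/m^3
P = 33236.28 * 0.26 = 8641.4328 Pa

8641.4328 Pa


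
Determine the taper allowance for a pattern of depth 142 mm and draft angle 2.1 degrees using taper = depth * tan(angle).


Formula: taper = depth * tan(draft_angle)
tan(2.1 deg) = 0.0366683
taper = 142 mm * 0.0366683 = 5.2069 mm
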